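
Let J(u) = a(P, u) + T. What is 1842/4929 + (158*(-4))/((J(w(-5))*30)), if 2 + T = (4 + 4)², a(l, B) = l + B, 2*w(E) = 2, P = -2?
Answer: 42622/1503345 ≈ 0.028351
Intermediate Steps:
w(E) = 1 (w(E) = (½)*2 = 1)
a(l, B) = B + l
T = 62 (T = -2 + (4 + 4)² = -2 + 8² = -2 + 64 = 62)
J(u) = 60 + u (J(u) = (u - 2) + 62 = (-2 + u) + 62 = 60 + u)
1842/4929 + (158*(-4))/((J(w(-5))*30)) = 1842/4929 + (158*(-4))/(((60 + 1)*30)) = 1842*(1/4929) - 632/(61*30) = 614/1643 - 632/1830 = 614/1643 - 632*1/1830 = 614/1643 - 316/915 = 42622/1503345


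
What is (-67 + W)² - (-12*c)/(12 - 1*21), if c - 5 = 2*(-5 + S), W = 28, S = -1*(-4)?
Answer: 1517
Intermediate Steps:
S = 4
c = 3 (c = 5 + 2*(-5 + 4) = 5 + 2*(-1) = 5 - 2 = 3)
(-67 + W)² - (-12*c)/(12 - 1*21) = (-67 + 28)² - (-12*3)/(12 - 1*21) = (-39)² - (-36)/(12 - 21) = 1521 - (-36)/(-9) = 1521 - (-1)*(-36)/9 = 1521 - 1*4 = 1521 - 4 = 1517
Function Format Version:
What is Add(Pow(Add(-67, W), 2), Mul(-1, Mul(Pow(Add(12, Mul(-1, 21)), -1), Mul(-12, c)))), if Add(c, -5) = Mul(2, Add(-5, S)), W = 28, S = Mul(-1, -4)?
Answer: 1517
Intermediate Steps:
S = 4
c = 3 (c = Add(5, Mul(2, Add(-5, 4))) = Add(5, Mul(2, -1)) = Add(5, -2) = 3)
Add(Pow(Add(-67, W), 2), Mul(-1, Mul(Pow(Add(12, Mul(-1, 21)), -1), Mul(-12, c)))) = Add(Pow(Add(-67, 28), 2), Mul(-1, Mul(Pow(Add(12, Mul(-1, 21)), -1), Mul(-12, 3)))) = Add(Pow(-39, 2), Mul(-1, Mul(Pow(Add(12, -21), -1), -36))) = Add(1521, Mul(-1, Mul(Pow(-9, -1), -36))) = Add(1521, Mul(-1, Mul(Rational(-1, 9), -36))) = Add(1521, Mul(-1, 4)) = Add(1521, -4) = 1517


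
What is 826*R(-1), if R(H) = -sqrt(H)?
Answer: -826*I ≈ -826.0*I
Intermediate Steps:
826*R(-1) = 826*(-sqrt(-1)) = 826*(-I) = -826*I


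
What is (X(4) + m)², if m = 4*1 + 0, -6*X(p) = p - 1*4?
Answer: 16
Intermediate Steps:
X(p) = ⅔ - p/6 (X(p) = -(p - 1*4)/6 = -(p - 4)/6 = -(-4 + p)/6 = ⅔ - p/6)
m = 4 (m = 4 + 0 = 4)
(X(4) + m)² = ((⅔ - ⅙*4) + 4)² = ((⅔ - ⅔) + 4)² = (0 + 4)² = 4² = 16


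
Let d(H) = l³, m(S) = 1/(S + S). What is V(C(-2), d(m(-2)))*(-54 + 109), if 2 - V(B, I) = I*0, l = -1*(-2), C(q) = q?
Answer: 110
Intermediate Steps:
l = 2
m(S) = 1/(2*S)
d(H) = 8 (d(H) = 2³ = 8)
V(B, I) = 2 (V(B, I) = 2 - I*0 = 2 - 1*0 = 2 + 0 = 2)
V(C(-2), d(m(-2)))*(-54 + 109) = 2*(-54 + 109) = 2*55 = 110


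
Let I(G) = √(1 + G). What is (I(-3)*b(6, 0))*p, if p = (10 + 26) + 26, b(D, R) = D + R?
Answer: 372*I*√2 ≈ 526.09*I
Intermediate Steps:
p = 62 (p = 36 + 26 = 62)
(I(-3)*b(6, 0))*p = (√(1 - 3)*(6 + 0))*62 = (√(-2)*6)*62 = ((I*√2)*6)*62 = (6*I*√2)*62 = 372*I*√2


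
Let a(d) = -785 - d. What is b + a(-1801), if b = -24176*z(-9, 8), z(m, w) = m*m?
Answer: -1957240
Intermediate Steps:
z(m, w) = m²
b = -1958256 (b = -24176*(-9)² = -24176*81 = -1958256)
b + a(-1801) = -1958256 + (-785 - 1*(-1801)) = -1958256 + (-785 + 1801) = -1958256 + 1016 = -1957240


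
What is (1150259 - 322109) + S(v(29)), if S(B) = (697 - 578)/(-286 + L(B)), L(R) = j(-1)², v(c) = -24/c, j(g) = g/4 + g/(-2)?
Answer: 3788784346/4575 ≈ 8.2815e+5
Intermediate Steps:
j(g) = -g/4 (j(g) = g*(¼) + g*(-½) = g/4 - g/2 = -g/4)
L(R) = 1/16 (L(R) = (-¼*(-1))² = (¼)² = 1/16)
S(B) = -1904/4575 (S(B) = (697 - 578)/(-286 + 1/16) = 119/(-4575/16) = 119*(-16/4575) = -1904/4575)
(1150259 - 322109) + S(v(29)) = (1150259 - 322109) - 1904/4575 = 828150 - 1904/4575 = 3788784346/4575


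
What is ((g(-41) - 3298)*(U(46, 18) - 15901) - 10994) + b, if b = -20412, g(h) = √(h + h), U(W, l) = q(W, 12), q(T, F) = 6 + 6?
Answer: 52370516 - 15889*I*√82 ≈ 5.237e+7 - 1.4388e+5*I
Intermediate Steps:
q(T, F) = 12
U(W, l) = 12
g(h) = √2*√h (g(h) = √(2*h) = √2*√h)
((g(-41) - 3298)*(U(46, 18) - 15901) - 10994) + b = ((√2*√(-41) - 3298)*(12 - 15901) - 10994) - 20412 = ((√2*(I*√41) - 3298)*(-15889) - 10994) - 20412 = ((I*√82 - 3298)*(-15889) - 10994) - 20412 = ((-3298 + I*√82)*(-15889) - 10994) - 20412 = ((52401922 - 15889*I*√82) - 10994) - 20412 = (52390928 - 15889*I*√82) - 20412 = 52370516 - 15889*I*√82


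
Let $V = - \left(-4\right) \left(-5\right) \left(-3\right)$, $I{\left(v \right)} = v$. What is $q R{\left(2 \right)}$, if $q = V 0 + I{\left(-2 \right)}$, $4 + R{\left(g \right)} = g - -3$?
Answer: $-2$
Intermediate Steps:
$R{\left(g \right)} = -1 + g$ ($R{\left(g \right)} = -4 + \left(g - -3\right) = -4 + \left(g + 3\right) = -4 + \left(3 + g\right) = -1 + g$)
$V = 60$ ($V = - 20 \left(-3\right) = \left(-1\right) \left(-60\right) = 60$)
$q = -2$ ($q = 60 \cdot 0 - 2 = 0 - 2 = -2$)
$q R{\left(2 \right)} = - 2 \left(-1 + 2\right) = \left(-2\right) 1 = -2$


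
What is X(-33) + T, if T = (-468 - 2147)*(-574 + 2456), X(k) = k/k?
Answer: -4921429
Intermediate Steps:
X(k) = 1
T = -4921430 (T = -2615*1882 = -4921430)
X(-33) + T = 1 - 4921430 = -4921429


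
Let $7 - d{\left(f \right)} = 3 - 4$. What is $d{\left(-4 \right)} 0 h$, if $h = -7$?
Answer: $0$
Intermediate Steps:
$d{\left(f \right)} = 8$ ($d{\left(f \right)} = 7 - \left(3 - 4\right) = 7 - -1 = 7 + 1 = 8$)
$d{\left(-4 \right)} 0 h = 8 \cdot 0 \left(-7\right) = 0 \left(-7\right) = 0$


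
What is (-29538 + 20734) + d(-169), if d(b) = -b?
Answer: -8635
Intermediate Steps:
(-29538 + 20734) + d(-169) = (-29538 + 20734) - 1*(-169) = -8804 + 169 = -8635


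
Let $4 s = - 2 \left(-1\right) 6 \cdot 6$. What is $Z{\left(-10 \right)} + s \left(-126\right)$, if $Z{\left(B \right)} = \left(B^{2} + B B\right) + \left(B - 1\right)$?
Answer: $-2079$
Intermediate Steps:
$s = 18$ ($s = \frac{\left(-2\right) \left(-1\right) 6 \cdot 6}{4} = \frac{\left(-2\right) \left(\left(-6\right) 6\right)}{4} = \frac{\left(-2\right) \left(-36\right)}{4} = \frac{1}{4} \cdot 72 = 18$)
$Z{\left(B \right)} = -1 + B + 2 B^{2}$ ($Z{\left(B \right)} = \left(B^{2} + B^{2}\right) + \left(-1 + B\right) = 2 B^{2} + \left(-1 + B\right) = -1 + B + 2 B^{2}$)
$Z{\left(-10 \right)} + s \left(-126\right) = \left(-1 - 10 + 2 \left(-10\right)^{2}\right) + 18 \left(-126\right) = \left(-1 - 10 + 2 \cdot 100\right) - 2268 = \left(-1 - 10 + 200\right) - 2268 = 189 - 2268 = -2079$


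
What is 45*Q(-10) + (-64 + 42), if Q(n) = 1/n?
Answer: -53/2 ≈ -26.500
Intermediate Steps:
Q(n) = 1/n
45*Q(-10) + (-64 + 42) = 45/(-10) + (-64 + 42) = 45*(-⅒) - 22 = -9/2 - 22 = -53/2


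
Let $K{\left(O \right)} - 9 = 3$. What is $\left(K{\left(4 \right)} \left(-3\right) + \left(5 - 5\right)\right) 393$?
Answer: $-14148$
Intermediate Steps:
$K{\left(O \right)} = 12$ ($K{\left(O \right)} = 9 + 3 = 12$)
$\left(K{\left(4 \right)} \left(-3\right) + \left(5 - 5\right)\right) 393 = \left(12 \left(-3\right) + \left(5 - 5\right)\right) 393 = \left(-36 + \left(5 - 5\right)\right) 393 = \left(-36 + 0\right) 393 = \left(-36\right) 393 = -14148$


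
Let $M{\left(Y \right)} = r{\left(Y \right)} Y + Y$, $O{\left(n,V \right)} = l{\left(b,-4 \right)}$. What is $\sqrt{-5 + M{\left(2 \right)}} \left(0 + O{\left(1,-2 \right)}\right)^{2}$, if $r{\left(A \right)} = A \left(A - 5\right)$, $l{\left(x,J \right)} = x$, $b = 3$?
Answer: $9 i \sqrt{15} \approx 34.857 i$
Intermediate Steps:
$O{\left(n,V \right)} = 3$
$r{\left(A \right)} = A \left(-5 + A\right)$
$M{\left(Y \right)} = Y + Y^{2} \left(-5 + Y\right)$ ($M{\left(Y \right)} = Y \left(-5 + Y\right) Y + Y = Y^{2} \left(-5 + Y\right) + Y = Y + Y^{2} \left(-5 + Y\right)$)
$\sqrt{-5 + M{\left(2 \right)}} \left(0 + O{\left(1,-2 \right)}\right)^{2} = \sqrt{-5 + 2 \left(1 + 2 \left(-5 + 2\right)\right)} \left(0 + 3\right)^{2} = \sqrt{-5 + 2 \left(1 + 2 \left(-3\right)\right)} 3^{2} = \sqrt{-5 + 2 \left(1 - 6\right)} 9 = \sqrt{-5 + 2 \left(-5\right)} 9 = \sqrt{-5 - 10} \cdot 9 = \sqrt{-15} \cdot 9 = i \sqrt{15} \cdot 9 = 9 i \sqrt{15}$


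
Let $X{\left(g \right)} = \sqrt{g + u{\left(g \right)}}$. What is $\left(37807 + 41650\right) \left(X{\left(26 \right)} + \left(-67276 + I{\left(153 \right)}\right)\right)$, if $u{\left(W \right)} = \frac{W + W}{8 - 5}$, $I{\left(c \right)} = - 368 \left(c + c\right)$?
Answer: $-14293042988 + \frac{79457 \sqrt{390}}{3} \approx -1.4293 \cdot 10^{10}$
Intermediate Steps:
$I{\left(c \right)} = - 736 c$ ($I{\left(c \right)} = - 368 \cdot 2 c = - 736 c$)
$u{\left(W \right)} = \frac{2 W}{3}$
$X{\left(g \right)} = \frac{\sqrt{15} \sqrt{g}}{3}$ ($X{\left(g \right)} = \sqrt{g + \frac{2 g}{3}} = \sqrt{\frac{5 g}{3}} = \frac{\sqrt{15} \sqrt{g}}{3}$)
$\left(37807 + 41650\right) \left(X{\left(26 \right)} + \left(-67276 + I{\left(153 \right)}\right)\right) = \left(37807 + 41650\right) \left(\frac{\sqrt{15} \sqrt{26}}{3} - 179884\right) = 79457 \left(\frac{\sqrt{390}}{3} - 179884\right) = 79457 \left(-179884 + \frac{\sqrt{390}}{3}\right) = -14293042988 + \frac{79457 \sqrt{390}}{3}$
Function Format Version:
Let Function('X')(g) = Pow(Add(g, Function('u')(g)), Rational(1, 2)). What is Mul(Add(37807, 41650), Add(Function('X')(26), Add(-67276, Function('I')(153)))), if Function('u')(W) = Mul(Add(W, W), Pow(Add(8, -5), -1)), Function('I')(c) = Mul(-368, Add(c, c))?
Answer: Add(-14293042988, Mul(Rational(79457, 3), Pow(390, Rational(1, 2)))) ≈ -1.4293e+10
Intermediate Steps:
Function('I')(c) = Mul(-736, c) (Function('I')(c) = Mul(-368, Mul(2, c)) = Mul(-736, c))
Function('u')(W) = Mul(Rational(2, 3), W) (Function('u')(W) = Mul(Mul(2, W), Pow(3, -1)) = Mul(Mul(2, W), Rational(1, 3)) = Mul(Rational(2, 3), W))
Function('X')(g) = Mul(Rational(1, 3), Pow(15, Rational(1, 2)), Pow(g, Rational(1, 2))) (Function('X')(g) = Pow(Add(g, Mul(Rational(2, 3), g)), Rational(1, 2)) = Pow(Mul(Rational(5, 3), g), Rational(1, 2)) = Mul(Rational(1, 3), Pow(15, Rational(1, 2)), Pow(g, Rational(1, 2))))
Mul(Add(37807, 41650), Add(Function('X')(26), Add(-67276, Function('I')(153)))) = Mul(Add(37807, 41650), Add(Mul(Rational(1, 3), Pow(15, Rational(1, 2)), Pow(26, Rational(1, 2))), Add(-67276, Mul(-736, 153)))) = Mul(79457, Add(Mul(Rational(1, 3), Pow(390, Rational(1, 2))), Add(-67276, -112608))) = Mul(79457, Add(Mul(Rational(1, 3), Pow(390, Rational(1, 2))), -179884)) = Mul(79457, Add(-179884, Mul(Rational(1, 3), Pow(390, Rational(1, 2))))) = Add(-14293042988, Mul(Rational(79457, 3), Pow(390, Rational(1, 2))))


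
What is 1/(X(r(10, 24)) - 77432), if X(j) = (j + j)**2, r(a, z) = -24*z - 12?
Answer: 1/1305544 ≈ 7.6596e-7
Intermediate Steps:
r(a, z) = -12 - 24*z
X(j) = 4*j**2 (X(j) = (2*j)**2 = 4*j**2)
1/(X(r(10, 24)) - 77432) = 1/(4*(-12 - 24*24)**2 - 77432) = 1/(4*(-12 - 576)**2 - 77432) = 1/(4*(-588)**2 - 77432) = 1/(4*345744 - 77432) = 1/(1382976 - 77432) = 1/1305544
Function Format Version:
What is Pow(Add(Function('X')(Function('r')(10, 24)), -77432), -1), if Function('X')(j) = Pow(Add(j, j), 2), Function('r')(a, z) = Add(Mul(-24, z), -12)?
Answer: Rational(1, 1305544) ≈ 7.6596e-7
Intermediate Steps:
Function('r')(a, z) = Add(-12, Mul(-24, z))
Function('X')(j) = Mul(4, Pow(j, 2)) (Function('X')(j) = Pow(Mul(2, j), 2) = Mul(4, Pow(j, 2)))
Pow(Add(Function('X')(Function('r')(10, 24)), -77432), -1) = Pow(Add(Mul(4, Pow(Add(-12, Mul(-24, 24)), 2)), -77432), -1) = Pow(Add(Mul(4, Pow(Add(-12, -576), 2)), -77432), -1) = Pow(Add(Mul(4, Pow(-588, 2)), -77432), -1) = Pow(Add(Mul(4, 345744), -77432), -1) = Pow(Add(1382976, -77432), -1) = Pow(1305544, -1) = Rational(1, 1305544)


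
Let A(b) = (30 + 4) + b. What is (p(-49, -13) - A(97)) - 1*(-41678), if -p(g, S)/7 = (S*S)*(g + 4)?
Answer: 94782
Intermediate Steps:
p(g, S) = -7*S²*(4 + g) (p(g, S) = -7*S*S*(g + 4) = -7*S²*(4 + g))
A(b) = 34 + b
(p(-49, -13) - A(97)) - 1*(-41678) = (7*(-13)²*(-4 - 1*(-49)) - (34 + 97)) - 1*(-41678) = (7*169*(-4 + 49) - 1*131) + 41678 = (7*169*45 - 131) + 41678 = (53235 - 131) + 41678 = 53104 + 41678 = 94782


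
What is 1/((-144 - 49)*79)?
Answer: -1/15247 ≈ -6.5587e-5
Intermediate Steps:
1/((-144 - 49)*79) = 1/(-193*79) = 1/(-15247) = -1/15247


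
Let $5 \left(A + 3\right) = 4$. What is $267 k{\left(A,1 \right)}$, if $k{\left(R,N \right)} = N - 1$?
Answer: $0$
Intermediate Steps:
$A = - \frac{11}{5}$ ($A = -3 + \frac{1}{5} \cdot 4 = -3 + \frac{4}{5} = - \frac{11}{5} \approx -2.2$)
$k{\left(R,N \right)} = -1 + N$
$267 k{\left(A,1 \right)} = 267 \left(-1 + 1\right) = 267 \cdot 0 = 0$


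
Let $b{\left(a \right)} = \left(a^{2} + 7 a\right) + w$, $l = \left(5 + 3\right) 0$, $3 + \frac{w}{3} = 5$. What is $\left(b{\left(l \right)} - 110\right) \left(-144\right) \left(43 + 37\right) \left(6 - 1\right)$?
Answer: $5990400$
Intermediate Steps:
$w = 6$ ($w = -9 + 3 \cdot 5 = -9 + 15 = 6$)
$l = 0$ ($l = 8 \cdot 0 = 0$)
$b{\left(a \right)} = 6 + a^{2} + 7 a$ ($b{\left(a \right)} = \left(a^{2} + 7 a\right) + 6 = 6 + a^{2} + 7 a$)
$\left(b{\left(l \right)} - 110\right) \left(-144\right) \left(43 + 37\right) \left(6 - 1\right) = \left(\left(6 + 0^{2} + 7 \cdot 0\right) - 110\right) \left(-144\right) \left(43 + 37\right) \left(6 - 1\right) = \left(\left(6 + 0 + 0\right) - 110\right) \left(-144\right) 80 \cdot 5 = \left(6 - 110\right) \left(-144\right) 400 = \left(-104\right) \left(-144\right) 400 = 14976 \cdot 400 = 5990400$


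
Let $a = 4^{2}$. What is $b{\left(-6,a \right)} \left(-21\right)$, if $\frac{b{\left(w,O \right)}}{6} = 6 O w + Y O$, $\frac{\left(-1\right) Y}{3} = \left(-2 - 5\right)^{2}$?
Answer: $368928$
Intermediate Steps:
$Y = -147$ ($Y = - 3 \left(-2 - 5\right)^{2} = - 3 \left(-7\right)^{2} = \left(-3\right) 49 = -147$)
$a = 16$
$b{\left(w,O \right)} = - 882 O + 36 O w$ ($b{\left(w,O \right)} = 6 \left(6 O w - 147 O\right) = 6 \left(- 147 O + 6 O w\right) = - 882 O + 36 O w$)
$b{\left(-6,a \right)} \left(-21\right) = 18 \cdot 16 \left(-49 + 2 \left(-6\right)\right) \left(-21\right) = 18 \cdot 16 \left(-49 - 12\right) \left(-21\right) = 18 \cdot 16 \left(-61\right) \left(-21\right) = \left(-17568\right) \left(-21\right) = 368928$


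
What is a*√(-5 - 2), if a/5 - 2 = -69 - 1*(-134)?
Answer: 335*I*√7 ≈ 886.33*I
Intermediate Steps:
a = 335 (a = 10 + 5*(-69 - 1*(-134)) = 10 + 5*(-69 + 134) = 10 + 5*65 = 10 + 325 = 335)
a*√(-5 - 2) = 335*√(-5 - 2) = 335*√(-7) = 335*(I*√7) = 335*I*√7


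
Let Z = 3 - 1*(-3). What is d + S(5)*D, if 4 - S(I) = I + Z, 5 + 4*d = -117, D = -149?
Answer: 2025/2 ≈ 1012.5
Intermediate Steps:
d = -61/2 (d = -5/4 + (¼)*(-117) = -5/4 - 117/4 = -61/2 ≈ -30.500)
Z = 6 (Z = 3 + 3 = 6)
S(I) = -2 - I (S(I) = 4 - (I + 6) = 4 - (6 + I) = 4 + (-6 - I) = -2 - I)
d + S(5)*D = -61/2 + (-2 - 1*5)*(-149) = -61/2 + (-2 - 5)*(-149) = -61/2 - 7*(-149) = -61/2 + 1043 = 2025/2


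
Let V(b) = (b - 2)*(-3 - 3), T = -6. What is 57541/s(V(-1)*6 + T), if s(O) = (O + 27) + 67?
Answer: 57541/196 ≈ 293.58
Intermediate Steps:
V(b) = 12 - 6*b (V(b) = (-2 + b)*(-6) = 12 - 6*b)
s(O) = 94 + O (s(O) = (27 + O) + 67 = 94 + O)
57541/s(V(-1)*6 + T) = 57541/(94 + ((12 - 6*(-1))*6 - 6)) = 57541/(94 + ((12 + 6)*6 - 6)) = 57541/(94 + (18*6 - 6)) = 57541/(94 + (108 - 6)) = 57541/(94 + 102) = 57541/196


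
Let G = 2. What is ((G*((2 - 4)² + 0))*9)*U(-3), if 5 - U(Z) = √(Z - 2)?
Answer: 360 - 72*I*√5 ≈ 360.0 - 161.0*I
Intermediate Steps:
U(Z) = 5 - √(-2 + Z) (U(Z) = 5 - √(Z - 2) = 5 - √(-2 + Z))
((G*((2 - 4)² + 0))*9)*U(-3) = ((2*((2 - 4)² + 0))*9)*(5 - √(-2 - 3)) = ((2*((-2)² + 0))*9)*(5 - √(-5)) = ((2*(4 + 0))*9)*(5 - I*√5) = ((2*4)*9)*(5 - I*√5) = (8*9)*(5 - I*√5) = 72*(5 - I*√5) = 360 - 72*I*√5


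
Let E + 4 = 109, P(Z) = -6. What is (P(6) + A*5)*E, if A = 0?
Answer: -630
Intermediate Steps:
E = 105 (E = -4 + 109 = 105)
(P(6) + A*5)*E = (-6 + 0*5)*105 = (-6 + 0)*105 = -6*105 = -630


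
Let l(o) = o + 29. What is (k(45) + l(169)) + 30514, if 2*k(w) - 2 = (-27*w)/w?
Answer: 61399/2 ≈ 30700.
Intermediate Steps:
l(o) = 29 + o
k(w) = -25/2 (k(w) = 1 + ((-27*w)/w)/2 = 1 + (½)*(-27) = 1 - 27/2 = -25/2)
(k(45) + l(169)) + 30514 = (-25/2 + (29 + 169)) + 30514 = (-25/2 + 198) + 30514 = 371/2 + 30514 = 61399/2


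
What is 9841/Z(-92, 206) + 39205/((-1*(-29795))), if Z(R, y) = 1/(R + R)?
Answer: -10790215655/5959 ≈ -1.8107e+6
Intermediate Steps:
Z(R, y) = 1/(2*R)
9841/Z(-92, 206) + 39205/((-1*(-29795))) = 9841/(((½)/(-92))) + 39205/((-1*(-29795))) = 9841/(((½)*(-1/92))) + 39205/29795 = 9841/(-1/184) + 39205*(1/29795) = 9841*(-184) + 7841/5959 = -1810744 + 7841/5959 = -10790215655/5959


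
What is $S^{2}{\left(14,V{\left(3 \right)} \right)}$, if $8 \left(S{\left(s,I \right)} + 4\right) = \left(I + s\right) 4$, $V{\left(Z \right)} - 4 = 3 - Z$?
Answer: $25$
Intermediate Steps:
$V{\left(Z \right)} = 7 - Z$ ($V{\left(Z \right)} = 4 - \left(-3 + Z\right) = 7 - Z$)
$S{\left(s,I \right)} = -4 + \frac{I}{2} + \frac{s}{2}$ ($S{\left(s,I \right)} = -4 + \frac{\left(I + s\right) 4}{8} = -4 + \frac{4 I + 4 s}{8} = -4 + \left(\frac{I}{2} + \frac{s}{2}\right) = -4 + \frac{I}{2} + \frac{s}{2}$)
$S^{2}{\left(14,V{\left(3 \right)} \right)} = \left(-4 + \frac{7 - 3}{2} + \frac{1}{2} \cdot 14\right)^{2} = \left(-4 + \frac{7 - 3}{2} + 7\right)^{2} = \left(-4 + \frac{1}{2} \cdot 4 + 7\right)^{2} = \left(-4 + 2 + 7\right)^{2} = 5^{2} = 25$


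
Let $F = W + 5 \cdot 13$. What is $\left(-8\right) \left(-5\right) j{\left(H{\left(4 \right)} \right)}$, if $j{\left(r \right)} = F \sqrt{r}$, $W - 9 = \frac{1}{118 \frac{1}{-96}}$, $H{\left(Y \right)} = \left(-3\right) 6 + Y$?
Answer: $\frac{172720 i \sqrt{14}}{59} \approx 10954.0 i$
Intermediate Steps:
$H{\left(Y \right)} = -18 + Y$
$W = \frac{483}{59}$ ($W = 9 + \frac{1}{118 \frac{1}{-96}} = 9 + \frac{1}{118 \left(- \frac{1}{96}\right)} = 9 + \frac{1}{- \frac{59}{48}} = 9 - \frac{48}{59} = \frac{483}{59} \approx 8.1864$)
$F = \frac{4318}{59}$ ($F = \frac{483}{59} + 5 \cdot 13 = \frac{483}{59} + 65 = \frac{4318}{59} \approx 73.186$)
$j{\left(r \right)} = \frac{4318 \sqrt{r}}{59}$
$\left(-8\right) \left(-5\right) j{\left(H{\left(4 \right)} \right)} = \left(-8\right) \left(-5\right) \frac{4318 \sqrt{-18 + 4}}{59} = 40 \frac{4318 \sqrt{-14}}{59} = 40 \frac{4318 i \sqrt{14}}{59} = \frac{172720 i \sqrt{14}}{59}$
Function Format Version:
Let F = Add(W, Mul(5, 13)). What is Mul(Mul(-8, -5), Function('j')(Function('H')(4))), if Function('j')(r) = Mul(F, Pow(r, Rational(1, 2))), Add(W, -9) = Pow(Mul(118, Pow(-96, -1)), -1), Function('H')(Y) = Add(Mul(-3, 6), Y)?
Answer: Mul(Rational(172720, 59), I, Pow(14, Rational(1, 2))) ≈ Mul(10954., I)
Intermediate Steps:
Function('H')(Y) = Add(-18, Y)
W = Rational(483, 59) (W = Add(9, Pow(Mul(118, Pow(-96, -1)), -1)) = Add(9, Pow(Mul(118, Rational(-1, 96)), -1)) = Add(9, Pow(Rational(-59, 48), -1)) = Add(9, Rational(-48, 59)) = Rational(483, 59) ≈ 8.1864)
F = Rational(4318, 59) (F = Add(Rational(483, 59), Mul(5, 13)) = Add(Rational(483, 59), 65) = Rational(4318, 59) ≈ 73.186)
Function('j')(r) = Mul(Rational(4318, 59), Pow(r, Rational(1, 2)))
Mul(Mul(-8, -5), Function('j')(Function('H')(4))) = Mul(Mul(-8, -5), Mul(Rational(4318, 59), Pow(Add(-18, 4), Rational(1, 2)))) = Mul(40, Mul(Rational(4318, 59), Pow(-14, Rational(1, 2)))) = Mul(40, Mul(Rational(4318, 59), Mul(I, Pow(14, Rational(1, 2))))) = Mul(40, Mul(Rational(4318, 59), I, Pow(14, Rational(1, 2)))) = Mul(Rational(172720, 59), I, Pow(14, Rational(1, 2)))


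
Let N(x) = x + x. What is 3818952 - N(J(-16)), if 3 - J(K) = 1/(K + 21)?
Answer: 19094732/5 ≈ 3.8189e+6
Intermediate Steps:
J(K) = 3 - 1/(21 + K) (J(K) = 3 - 1/(K + 21) = 3 - 1/(21 + K))
N(x) = 2*x
3818952 - N(J(-16)) = 3818952 - 2*(62 + 3*(-16))/(21 - 16) = 3818952 - 2*(62 - 48)/5 = 3818952 - 2*(⅕)*14 = 3818952 - 2*14/5 = 3818952 - 1*28/5 = 3818952 - 28/5 = 19094732/5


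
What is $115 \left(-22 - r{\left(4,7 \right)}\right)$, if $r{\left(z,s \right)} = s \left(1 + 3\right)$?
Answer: $-5750$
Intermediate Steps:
$r{\left(z,s \right)} = 4 s$ ($r{\left(z,s \right)} = s 4 = 4 s$)
$115 \left(-22 - r{\left(4,7 \right)}\right) = 115 \left(-22 - 4 \cdot 7\right) = 115 \left(-22 - 28\right) = 115 \left(-50\right) = -5750$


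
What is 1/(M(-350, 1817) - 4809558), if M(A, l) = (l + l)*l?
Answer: 1/1793420 ≈ 5.5759e-7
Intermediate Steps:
M(A, l) = 2*l² (M(A, l) = (2*l)*l = 2*l²)
1/(M(-350, 1817) - 4809558) = 1/(2*1817² - 4809558) = 1/(2*3301489 - 4809558) = 1/(6602978 - 4809558) = 1/1793420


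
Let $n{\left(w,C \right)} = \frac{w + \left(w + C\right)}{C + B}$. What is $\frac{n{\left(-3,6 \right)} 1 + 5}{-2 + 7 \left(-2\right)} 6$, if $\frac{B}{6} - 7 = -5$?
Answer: $- \frac{15}{8} \approx -1.875$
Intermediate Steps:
$B = 12$ ($B = 42 + 6 \left(-5\right) = 42 - 30 = 12$)
$n{\left(w,C \right)} = \frac{C + 2 w}{12 + C}$ ($n{\left(w,C \right)} = \frac{w + \left(w + C\right)}{C + 12} = \frac{w + \left(C + w\right)}{12 + C} = \frac{C + 2 w}{12 + C}$)
$\frac{n{\left(-3,6 \right)} 1 + 5}{-2 + 7 \left(-2\right)} 6 = \frac{\frac{6 + 2 \left(-3\right)}{12 + 6} \cdot 1 + 5}{-2 + 7 \left(-2\right)} 6 = \frac{\frac{6 - 6}{18} \cdot 1 + 5}{-2 - 14} \cdot 6 = \frac{\frac{1}{18} \cdot 0 \cdot 1 + 5}{-16} \cdot 6 = \left(0 \cdot 1 + 5\right) \left(- \frac{1}{16}\right) 6 = \left(0 + 5\right) \left(- \frac{1}{16}\right) 6 = 5 \left(- \frac{1}{16}\right) 6 = \left(- \frac{5}{16}\right) 6 = - \frac{15}{8}$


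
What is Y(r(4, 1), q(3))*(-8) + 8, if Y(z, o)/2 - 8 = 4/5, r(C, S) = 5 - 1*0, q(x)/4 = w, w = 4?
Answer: -664/5 ≈ -132.80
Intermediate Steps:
q(x) = 16 (q(x) = 4*4 = 16)
r(C, S) = 5 (r(C, S) = 5 + 0 = 5)
Y(z, o) = 88/5 (Y(z, o) = 16 + 2*(4/5) = 16 + 2*(4*(⅕)) = 16 + 2*(⅘) = 16 + 8/5 = 88/5)
Y(r(4, 1), q(3))*(-8) + 8 = (88/5)*(-8) + 8 = -704/5 + 8 = -664/5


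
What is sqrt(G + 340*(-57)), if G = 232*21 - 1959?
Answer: I*sqrt(16467) ≈ 128.32*I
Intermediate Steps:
G = 2913 (G = 4872 - 1959 = 2913)
sqrt(G + 340*(-57)) = sqrt(2913 + 340*(-57)) = sqrt(2913 - 19380) = sqrt(-16467) = I*sqrt(16467)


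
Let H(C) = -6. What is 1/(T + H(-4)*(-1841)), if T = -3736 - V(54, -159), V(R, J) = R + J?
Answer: 1/7415 ≈ 0.00013486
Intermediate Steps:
V(R, J) = J + R
T = -3631 (T = -3736 - (-159 + 54) = -3736 - 1*(-105) = -3736 + 105 = -3631)
1/(T + H(-4)*(-1841)) = 1/(-3631 - 6*(-1841)) = 1/(-3631 + 11046) = 1/7415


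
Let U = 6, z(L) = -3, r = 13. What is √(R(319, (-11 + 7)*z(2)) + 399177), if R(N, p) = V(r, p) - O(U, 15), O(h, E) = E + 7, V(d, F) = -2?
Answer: √399153 ≈ 631.79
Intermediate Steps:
O(h, E) = 7 + E
R(N, p) = -24 (R(N, p) = -2 - (7 + 15) = -2 - 1*22 = -2 - 22 = -24)
√(R(319, (-11 + 7)*z(2)) + 399177) = √(-24 + 399177) = √399153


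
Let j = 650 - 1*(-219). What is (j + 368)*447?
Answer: 552939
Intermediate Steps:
j = 869 (j = 650 + 219 = 869)
(j + 368)*447 = (869 + 368)*447 = 1237*447 = 552939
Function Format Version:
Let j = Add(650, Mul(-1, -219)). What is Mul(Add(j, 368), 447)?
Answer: 552939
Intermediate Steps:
j = 869 (j = Add(650, 219) = 869)
Mul(Add(j, 368), 447) = Mul(Add(869, 368), 447) = Mul(1237, 447) = 552939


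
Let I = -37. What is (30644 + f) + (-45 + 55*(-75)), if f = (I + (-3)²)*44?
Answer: 25242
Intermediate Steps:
f = -1232 (f = (-37 + (-3)²)*44 = (-37 + 9)*44 = -28*44 = -1232)
(30644 + f) + (-45 + 55*(-75)) = (30644 - 1232) + (-45 + 55*(-75)) = 29412 + (-45 - 4125) = 29412 - 4170 = 25242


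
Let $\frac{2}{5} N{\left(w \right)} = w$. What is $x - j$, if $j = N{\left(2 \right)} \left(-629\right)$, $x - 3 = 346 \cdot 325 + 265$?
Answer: $115863$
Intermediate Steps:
$N{\left(w \right)} = \frac{5 w}{2}$
$x = 112718$ ($x = 3 + \left(346 \cdot 325 + 265\right) = 3 + \left(112450 + 265\right) = 3 + 112715 = 112718$)
$j = -3145$ ($j = \frac{5}{2} \cdot 2 \left(-629\right) = 5 \left(-629\right) = -3145$)
$x - j = 112718 - -3145 = 112718 + 3145 = 115863$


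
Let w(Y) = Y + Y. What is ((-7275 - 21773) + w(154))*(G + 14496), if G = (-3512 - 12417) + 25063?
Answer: -679126200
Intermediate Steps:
w(Y) = 2*Y
G = 9134 (G = -15929 + 25063 = 9134)
((-7275 - 21773) + w(154))*(G + 14496) = ((-7275 - 21773) + 2*154)*(9134 + 14496) = (-29048 + 308)*23630 = -28740*23630 = -679126200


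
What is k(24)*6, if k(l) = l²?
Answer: 3456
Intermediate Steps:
k(24)*6 = 24²*6 = 576*6 = 3456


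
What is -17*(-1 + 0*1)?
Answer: 17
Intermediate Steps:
-17*(-1 + 0*1) = -17*(-1 + 0) = -17*(-1) = 17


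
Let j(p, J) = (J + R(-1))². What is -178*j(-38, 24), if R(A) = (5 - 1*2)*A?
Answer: -78498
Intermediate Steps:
R(A) = 3*A (R(A) = (5 - 2)*A = 3*A)
j(p, J) = (-3 + J)² (j(p, J) = (J + 3*(-1))² = (J - 3)² = (-3 + J)²)
-178*j(-38, 24) = -178*(-3 + 24)² = -178*21² = -178*441 = -78498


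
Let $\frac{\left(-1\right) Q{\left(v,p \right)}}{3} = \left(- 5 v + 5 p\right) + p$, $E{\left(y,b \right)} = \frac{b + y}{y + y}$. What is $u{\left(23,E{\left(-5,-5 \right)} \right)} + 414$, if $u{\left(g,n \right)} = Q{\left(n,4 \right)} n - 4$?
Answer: $353$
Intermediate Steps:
$E{\left(y,b \right)} = \frac{b + y}{2 y}$
$Q{\left(v,p \right)} = - 18 p + 15 v$ ($Q{\left(v,p \right)} = - 3 \left(\left(- 5 v + 5 p\right) + p\right) = - 3 \left(- 5 v + 6 p\right) = - 18 p + 15 v$)
$u{\left(g,n \right)} = -4 + n \left(-72 + 15 n\right)$ ($u{\left(g,n \right)} = \left(\left(-18\right) 4 + 15 n\right) n - 4 = \left(-72 + 15 n\right) n - 4 = n \left(-72 + 15 n\right) - 4 = -4 + n \left(-72 + 15 n\right)$)
$u{\left(23,E{\left(-5,-5 \right)} \right)} + 414 = \left(-4 + 3 \frac{-5 - 5}{2 \left(-5\right)} \left(-24 + 5 \frac{-5 - 5}{2 \left(-5\right)}\right)\right) + 414 = \left(-4 + 3 \cdot \frac{1}{2} \left(- \frac{1}{5}\right) \left(-10\right) \left(-24 + 5 \cdot \frac{1}{2} \left(- \frac{1}{5}\right) \left(-10\right)\right)\right) + 414 = \left(-4 + 3 \cdot 1 \left(-24 + 5 \cdot 1\right)\right) + 414 = \left(-4 + 3 \cdot 1 \left(-24 + 5\right)\right) + 414 = \left(-4 + 3 \cdot 1 \left(-19\right)\right) + 414 = \left(-4 - 57\right) + 414 = -61 + 414 = 353$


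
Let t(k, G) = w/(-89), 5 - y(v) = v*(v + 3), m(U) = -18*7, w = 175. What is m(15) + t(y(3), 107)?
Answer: -11389/89 ≈ -127.97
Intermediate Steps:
m(U) = -126
y(v) = 5 - v*(3 + v) (y(v) = 5 - v*(v + 3) = 5 - v*(3 + v))
t(k, G) = -175/89 (t(k, G) = 175/(-89) = 175*(-1/89) = -175/89)
m(15) + t(y(3), 107) = -126 - 175/89 = -11389/89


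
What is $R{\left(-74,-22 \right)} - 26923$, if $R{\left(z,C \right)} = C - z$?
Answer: $-26871$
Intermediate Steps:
$R{\left(-74,-22 \right)} - 26923 = \left(-22 - -74\right) - 26923 = \left(-22 + 74\right) - 26923 = 52 - 26923 = -26871$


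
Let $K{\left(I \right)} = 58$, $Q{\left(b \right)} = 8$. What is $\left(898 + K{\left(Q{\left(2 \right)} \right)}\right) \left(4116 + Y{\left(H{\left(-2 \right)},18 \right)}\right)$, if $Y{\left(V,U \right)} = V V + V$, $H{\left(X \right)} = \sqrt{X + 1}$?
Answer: $3933940 + 956 i \approx 3.9339 \cdot 10^{6} + 956.0 i$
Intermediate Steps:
$H{\left(X \right)} = \sqrt{1 + X}$
$Y{\left(V,U \right)} = V + V^{2}$ ($Y{\left(V,U \right)} = V^{2} + V = V + V^{2}$)
$\left(898 + K{\left(Q{\left(2 \right)} \right)}\right) \left(4116 + Y{\left(H{\left(-2 \right)},18 \right)}\right) = \left(898 + 58\right) \left(4116 + \sqrt{1 - 2} \left(1 + \sqrt{1 - 2}\right)\right) = 956 \left(4116 + \sqrt{-1} \left(1 + \sqrt{-1}\right)\right) = 956 \left(4116 + i \left(1 + i\right)\right) = 3934896 + 956 i \left(1 + i\right)$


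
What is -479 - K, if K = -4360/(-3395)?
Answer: -326113/679 ≈ -480.28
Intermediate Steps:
K = 872/679 (K = -4360*(-1/3395) = 872/679 ≈ 1.2842)
-479 - K = -479 - 1*872/679 = -479 - 872/679 = -326113/679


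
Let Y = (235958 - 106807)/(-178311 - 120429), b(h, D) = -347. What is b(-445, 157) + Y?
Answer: -103791931/298740 ≈ -347.43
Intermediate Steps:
Y = -129151/298740 (Y = 129151/(-298740) = 129151*(-1/298740) = -129151/298740 ≈ -0.43232)
b(-445, 157) + Y = -347 - 129151/298740 = -103791931/298740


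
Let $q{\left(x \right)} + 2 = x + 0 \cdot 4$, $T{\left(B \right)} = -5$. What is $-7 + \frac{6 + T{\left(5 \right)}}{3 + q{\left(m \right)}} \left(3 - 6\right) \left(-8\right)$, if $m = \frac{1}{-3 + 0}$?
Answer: $29$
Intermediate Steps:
$m = - \frac{1}{3}$ ($m = \frac{1}{-3} = - \frac{1}{3} \approx -0.33333$)
$q{\left(x \right)} = -2 + x$ ($q{\left(x \right)} = -2 + \left(x + 0 \cdot 4\right) = -2 + \left(x + 0\right) = -2 + x$)
$-7 + \frac{6 + T{\left(5 \right)}}{3 + q{\left(m \right)}} \left(3 - 6\right) \left(-8\right) = -7 + \frac{6 - 5}{3 - \frac{7}{3}} \left(3 - 6\right) \left(-8\right) = -7 + 1 \frac{1}{3 - \frac{7}{3}} \left(3 - 6\right) \left(-8\right) = -7 + 1 \frac{1}{\frac{2}{3}} \left(-3\right) \left(-8\right) = -7 + 1 \cdot \frac{3}{2} \left(-3\right) \left(-8\right) = -7 + \frac{3}{2} \left(-3\right) \left(-8\right) = -7 - -36 = -7 + 36 = 29$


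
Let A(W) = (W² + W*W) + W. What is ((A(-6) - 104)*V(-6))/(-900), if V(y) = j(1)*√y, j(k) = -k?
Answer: -19*I*√6/450 ≈ -0.10342*I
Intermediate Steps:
j(k) = -k
A(W) = W + 2*W² (A(W) = (W² + W²) + W = 2*W² + W = W + 2*W²)
V(y) = -√y (V(y) = (-1*1)*√y = -√y)
((A(-6) - 104)*V(-6))/(-900) = ((-6*(1 + 2*(-6)) - 104)*(-√(-6)))/(-900) = ((-6*(1 - 12) - 104)*(-I*√6))*(-1/900) = ((-6*(-11) - 104)*(-I*√6))*(-1/900) = ((66 - 104)*(-I*√6))*(-1/900) = -(-38)*I*√6*(-1/900) = (38*I*√6)*(-1/900) = -19*I*√6/450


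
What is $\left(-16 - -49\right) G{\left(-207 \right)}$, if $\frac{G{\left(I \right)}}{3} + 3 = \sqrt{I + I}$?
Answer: $-297 + 297 i \sqrt{46} \approx -297.0 + 2014.4 i$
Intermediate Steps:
$G{\left(I \right)} = -9 + 3 \sqrt{2} \sqrt{I}$ ($G{\left(I \right)} = -9 + 3 \sqrt{I + I} = -9 + 3 \sqrt{2 I} = -9 + 3 \sqrt{2} \sqrt{I}$)
$\left(-16 - -49\right) G{\left(-207 \right)} = \left(-16 - -49\right) \left(-9 + 3 \sqrt{2} \sqrt{-207}\right) = \left(-16 + 49\right) \left(-9 + 3 \sqrt{2} \cdot 3 i \sqrt{23}\right) = 33 \left(-9 + 9 i \sqrt{46}\right) = -297 + 297 i \sqrt{46}$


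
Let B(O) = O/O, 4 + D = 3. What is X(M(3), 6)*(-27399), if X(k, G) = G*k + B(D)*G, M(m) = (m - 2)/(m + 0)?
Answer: -219192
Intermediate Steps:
D = -1 (D = -4 + 3 = -1)
B(O) = 1
M(m) = (-2 + m)/m
X(k, G) = G + G*k (X(k, G) = G*k + 1*G = G*k + G = G + G*k)
X(M(3), 6)*(-27399) = (6*(1 + (-2 + 3)/3))*(-27399) = (6*(1 + (⅓)*1))*(-27399) = (6*(1 + ⅓))*(-27399) = (6*(4/3))*(-27399) = 8*(-27399) = -219192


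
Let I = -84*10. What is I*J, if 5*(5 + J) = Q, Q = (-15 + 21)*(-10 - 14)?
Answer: 28392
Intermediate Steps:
Q = -144 (Q = 6*(-24) = -144)
I = -840
J = -169/5 (J = -5 + (⅕)*(-144) = -5 - 144/5 = -169/5 ≈ -33.800)
I*J = -840*(-169/5) = 28392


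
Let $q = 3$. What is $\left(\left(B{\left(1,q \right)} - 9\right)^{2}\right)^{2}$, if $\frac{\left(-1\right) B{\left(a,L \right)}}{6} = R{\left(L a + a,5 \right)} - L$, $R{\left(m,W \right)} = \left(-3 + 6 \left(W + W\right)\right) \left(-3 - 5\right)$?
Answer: $56776601750625$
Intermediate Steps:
$R{\left(m,W \right)} = 24 - 96 W$ ($R{\left(m,W \right)} = \left(-3 + 6 \cdot 2 W\right) \left(-8\right) = \left(-3 + 12 W\right) \left(-8\right) = 24 - 96 W$)
$B{\left(a,L \right)} = 2736 + 6 L$ ($B{\left(a,L \right)} = - 6 \left(\left(24 - 480\right) - L\right) = - 6 \left(-456 - L\right) = 2736 + 6 L$)
$\left(\left(B{\left(1,q \right)} - 9\right)^{2}\right)^{2} = \left(\left(\left(2736 + 6 \cdot 3\right) - 9\right)^{2}\right)^{2} = \left(\left(\left(2736 + 18\right) - 9\right)^{2}\right)^{2} = \left(\left(2754 - 9\right)^{2}\right)^{2} = \left(2745^{2}\right)^{2} = 7535025^{2} = 56776601750625$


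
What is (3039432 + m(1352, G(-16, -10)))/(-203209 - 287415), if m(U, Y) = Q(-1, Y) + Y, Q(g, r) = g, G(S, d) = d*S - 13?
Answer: -1519789/245312 ≈ -6.1953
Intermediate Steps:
G(S, d) = -13 + S*d (G(S, d) = S*d - 13 = -13 + S*d)
m(U, Y) = -1 + Y
(3039432 + m(1352, G(-16, -10)))/(-203209 - 287415) = (3039432 + (-1 + (-13 - 16*(-10))))/(-203209 - 287415) = (3039432 + (-1 + (-13 + 160)))/(-490624) = (3039432 + (-1 + 147))*(-1/490624) = (3039432 + 146)*(-1/490624) = 3039578*(-1/490624) = -1519789/245312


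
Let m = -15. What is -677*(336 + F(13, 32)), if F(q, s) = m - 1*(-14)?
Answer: -226795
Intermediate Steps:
F(q, s) = -1 (F(q, s) = -15 - 1*(-14) = -15 + 14 = -1)
-677*(336 + F(13, 32)) = -677*(336 - 1) = -677*335 = -226795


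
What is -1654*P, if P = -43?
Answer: 71122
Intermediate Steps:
-1654*P = -1654*(-43) = 71122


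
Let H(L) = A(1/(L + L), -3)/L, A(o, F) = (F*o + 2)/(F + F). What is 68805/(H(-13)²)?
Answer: 5145092784/55 ≈ 9.3547e+7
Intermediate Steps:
A(o, F) = (2 + F*o)/(2*F) (A(o, F) = (2 + F*o)/((2*F)) = (2 + F*o)*(1/(2*F)) = (2 + F*o)/(2*F))
H(L) = (-⅓ + 1/(4*L))/L (H(L) = (1/(-3) + 1/(2*(L + L)))/L = (-⅓ + 1/(2*((2*L))))/L = (-⅓ + (1/(2*L))/2)/L = (-⅓ + 1/(4*L))/L)
68805/(H(-13)²) = 68805/(((1/12)*(3 - 4*(-13))/(-13)²)²) = 68805/(((1/12)*(1/169)*(3 + 52))²) = 68805/(((1/12)*(1/169)*55)²) = 68805/((55/2028)²) = 68805/(3025/4112784) = 68805*(4112784/3025) = 5145092784/55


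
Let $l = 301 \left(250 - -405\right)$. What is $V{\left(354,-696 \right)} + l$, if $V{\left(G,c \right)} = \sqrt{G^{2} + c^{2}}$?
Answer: $197155 + 6 \sqrt{16937} \approx 1.9794 \cdot 10^{5}$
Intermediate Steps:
$l = 197155$ ($l = 301 \left(250 + 405\right) = 301 \cdot 655 = 197155$)
$V{\left(354,-696 \right)} + l = \sqrt{354^{2} + \left(-696\right)^{2}} + 197155 = \sqrt{125316 + 484416} + 197155 = \sqrt{609732} + 197155 = 6 \sqrt{16937} + 197155 = 197155 + 6 \sqrt{16937}$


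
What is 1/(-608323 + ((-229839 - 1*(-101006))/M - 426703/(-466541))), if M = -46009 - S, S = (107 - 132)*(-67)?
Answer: -22246541044/13533002134726707 ≈ -1.6439e-6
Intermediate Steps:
S = 1675 (S = -25*(-67) = 1675)
M = -47684 (M = -46009 - 1*1675 = -46009 - 1675 = -47684)
1/(-608323 + ((-229839 - 1*(-101006))/M - 426703/(-466541))) = 1/(-608323 + ((-229839 - 1*(-101006))/(-47684) - 426703/(-466541))) = 1/(-608323 + ((-229839 + 101006)*(-1/47684) - 426703*(-1/466541))) = 1/(-608323 + (-128833*(-1/47684) + 426703/466541)) = 1/(-608323 + (128833/47684 + 426703/466541)) = 1/(-608323 + 80452782505/22246541044) = 1/(-13533002134726707/22246541044) = -22246541044/13533002134726707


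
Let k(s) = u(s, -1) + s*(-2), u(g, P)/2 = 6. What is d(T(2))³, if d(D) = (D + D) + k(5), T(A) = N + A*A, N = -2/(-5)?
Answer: 157464/125 ≈ 1259.7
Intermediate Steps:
u(g, P) = 12 (u(g, P) = 2*6 = 12)
k(s) = 12 - 2*s (k(s) = 12 + s*(-2) = 12 - 2*s)
N = ⅖ (N = -2*(-⅕) = ⅖ ≈ 0.40000)
T(A) = ⅖ + A² (T(A) = ⅖ + A*A = ⅖ + A²)
d(D) = 2 + 2*D (d(D) = (D + D) + (12 - 2*5) = 2*D + (12 - 10) = 2*D + 2 = 2 + 2*D)
d(T(2))³ = (2 + 2*(⅖ + 2²))³ = (2 + 2*(⅖ + 4))³ = (2 + 2*(22/5))³ = (2 + 44/5)³ = (54/5)³ = 157464/125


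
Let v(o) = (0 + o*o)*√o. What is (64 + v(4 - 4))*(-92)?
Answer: -5888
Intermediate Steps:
v(o) = o^(5/2) (v(o) = (0 + o²)*√o = o²*√o = o^(5/2))
(64 + v(4 - 4))*(-92) = (64 + (4 - 4)^(5/2))*(-92) = (64 + 0^(5/2))*(-92) = (64 + 0)*(-92) = 64*(-92) = -5888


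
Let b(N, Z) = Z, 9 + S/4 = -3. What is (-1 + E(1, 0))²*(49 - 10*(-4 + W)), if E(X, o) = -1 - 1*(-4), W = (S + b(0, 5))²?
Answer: -73604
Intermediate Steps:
S = -48 (S = -36 + 4*(-3) = -36 - 12 = -48)
W = 1849 (W = (-48 + 5)² = (-43)² = 1849)
E(X, o) = 3 (E(X, o) = -1 + 4 = 3)
(-1 + E(1, 0))²*(49 - 10*(-4 + W)) = (-1 + 3)²*(49 - 10*(-4 + 1849)) = 2²*(49 - 10*1845) = 4*(49 - 18450) = 4*(-18401) = -73604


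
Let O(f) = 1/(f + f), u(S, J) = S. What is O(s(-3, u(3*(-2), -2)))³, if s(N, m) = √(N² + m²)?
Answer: √5/5400 ≈ 0.00041409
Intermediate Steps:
O(f) = 1/(2*f)
O(s(-3, u(3*(-2), -2)))³ = (1/(2*(√((-3)² + (3*(-2))²))))³ = (1/(2*(√(9 + (-6)²))))³ = (1/(2*(√(9 + 36))))³ = (1/(2*(√45)))³ = (1/(2*((3*√5))))³ = ((√5/15)/2)³ = (√5/30)³ = √5/5400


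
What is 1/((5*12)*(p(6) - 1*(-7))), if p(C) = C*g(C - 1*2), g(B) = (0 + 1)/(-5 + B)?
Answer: 1/60 ≈ 0.016667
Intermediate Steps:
g(B) = 1/(-5 + B)
p(C) = C/(-7 + C) (p(C) = C/(-5 + (C - 1*2)) = C/(-5 + (C - 2)) = C/(-5 + (-2 + C)) = C/(-7 + C))
1/((5*12)*(p(6) - 1*(-7))) = 1/((5*12)*(6/(-7 + 6) - 1*(-7))) = 1/(60*(6/(-1) + 7)) = 1/(60*(6*(-1) + 7)) = 1/(60*(-6 + 7)) = 1/(60*1) = 1/60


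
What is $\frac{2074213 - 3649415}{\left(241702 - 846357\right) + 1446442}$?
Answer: $- \frac{1575202}{841787} \approx -1.8713$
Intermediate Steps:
$\frac{2074213 - 3649415}{\left(241702 - 846357\right) + 1446442} = - \frac{1575202}{-604655 + 1446442} = - \frac{1575202}{841787}$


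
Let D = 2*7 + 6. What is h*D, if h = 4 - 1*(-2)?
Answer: 120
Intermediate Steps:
h = 6 (h = 4 + 2 = 6)
D = 20 (D = 14 + 6 = 20)
h*D = 6*20 = 120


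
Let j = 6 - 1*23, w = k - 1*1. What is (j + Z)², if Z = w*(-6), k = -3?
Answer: 49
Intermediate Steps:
w = -4 (w = -3 - 1*1 = -3 - 1 = -4)
Z = 24 (Z = -4*(-6) = 24)
j = -17 (j = 6 - 23 = -17)
(j + Z)² = (-17 + 24)² = 7² = 49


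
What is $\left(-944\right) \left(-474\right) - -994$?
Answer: $448450$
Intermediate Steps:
$\left(-944\right) \left(-474\right) - -994 = 447456 + 994 = 448450$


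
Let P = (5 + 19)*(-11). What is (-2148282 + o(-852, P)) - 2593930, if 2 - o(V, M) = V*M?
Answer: -4967138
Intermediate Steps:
P = -264 (P = 24*(-11) = -264)
o(V, M) = 2 - M*V (o(V, M) = 2 - V*M = 2 - M*V)
(-2148282 + o(-852, P)) - 2593930 = (-2148282 + (2 - 1*(-264)*(-852))) - 2593930 = (-2148282 + (2 - 224928)) - 2593930 = (-2148282 - 224926) - 2593930 = -2373208 - 2593930 = -4967138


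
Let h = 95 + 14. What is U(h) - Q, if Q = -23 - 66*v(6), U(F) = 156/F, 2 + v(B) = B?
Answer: 31439/109 ≈ 288.43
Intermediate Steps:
v(B) = -2 + B
h = 109
Q = -287 (Q = -23 - 66*(-2 + 6) = -23 - 66*4 = -23 - 264 = -287)
U(h) - Q = 156/109 - 1*(-287) = 156*(1/109) + 287 = 156/109 + 287 = 31439/109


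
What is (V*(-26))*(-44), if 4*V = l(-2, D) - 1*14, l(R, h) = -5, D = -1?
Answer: -5434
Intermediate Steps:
V = -19/4 (V = (-5 - 1*14)/4 = (-5 - 14)/4 = (¼)*(-19) = -19/4 ≈ -4.7500)
(V*(-26))*(-44) = -19/4*(-26)*(-44) = (247/2)*(-44) = -5434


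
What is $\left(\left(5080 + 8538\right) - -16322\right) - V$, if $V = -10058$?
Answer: $39998$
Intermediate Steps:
$\left(\left(5080 + 8538\right) - -16322\right) - V = \left(\left(5080 + 8538\right) - -16322\right) - -10058 = \left(13618 + 16322\right) + 10058 = 29940 + 10058 = 39998$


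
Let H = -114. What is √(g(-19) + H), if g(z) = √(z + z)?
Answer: √(-114 + I*√38) ≈ 0.28857 + 10.681*I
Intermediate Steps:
g(z) = √2*√z (g(z) = √(2*z) = √2*√z)
√(g(-19) + H) = √(√2*√(-19) - 114) = √(√2*(I*√19) - 114) = √(I*√38 - 114) = √(-114 + I*√38)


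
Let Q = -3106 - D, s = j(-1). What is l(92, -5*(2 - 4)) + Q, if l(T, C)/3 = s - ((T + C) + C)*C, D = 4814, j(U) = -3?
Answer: -11289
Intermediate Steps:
s = -3
l(T, C) = -9 - 3*C*(T + 2*C) (l(T, C) = 3*(-3 - ((T + C) + C)*C) = 3*(-3 - ((C + T) + C)*C) = 3*(-3 - (T + 2*C)*C) = 3*(-3 - C*(T + 2*C)) = -9 - 3*C*(T + 2*C))
Q = -7920 (Q = -3106 - 1*4814 = -3106 - 4814 = -7920)
l(92, -5*(2 - 4)) + Q = (-9 - 6*25*(2 - 4)**2 - 3*(-5*(2 - 4))*92) - 7920 = (-9 - 6*(-5*(-2))**2 - 3*(-5*(-2))*92) - 7920 = (-9 - 6*10**2 - 3*10*92) - 7920 = (-9 - 6*100 - 2760) - 7920 = (-9 - 600 - 2760) - 7920 = -3369 - 7920 = -11289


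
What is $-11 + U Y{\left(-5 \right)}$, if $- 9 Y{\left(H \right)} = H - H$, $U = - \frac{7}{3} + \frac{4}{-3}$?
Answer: $-11$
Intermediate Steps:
$U = - \frac{11}{3}$ ($U = \left(-7\right) \frac{1}{3} + 4 \left(- \frac{1}{3}\right) = - \frac{7}{3} - \frac{4}{3} = - \frac{11}{3} \approx -3.6667$)
$Y{\left(H \right)} = 0$ ($Y{\left(H \right)} = - \frac{H - H}{9} = \left(- \frac{1}{9}\right) 0 = 0$)
$-11 + U Y{\left(-5 \right)} = -11 - 0 = -11 + 0 = -11$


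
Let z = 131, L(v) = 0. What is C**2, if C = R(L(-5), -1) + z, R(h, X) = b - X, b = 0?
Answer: 17424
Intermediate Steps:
R(h, X) = -X (R(h, X) = 0 - X = -X)
C = 132 (C = -1*(-1) + 131 = 1 + 131 = 132)
C**2 = 132**2 = 17424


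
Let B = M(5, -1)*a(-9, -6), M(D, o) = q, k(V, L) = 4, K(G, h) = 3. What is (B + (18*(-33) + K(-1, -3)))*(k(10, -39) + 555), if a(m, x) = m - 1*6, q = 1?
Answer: -338754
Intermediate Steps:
M(D, o) = 1
a(m, x) = -6 + m (a(m, x) = m - 6 = -6 + m)
B = -15 (B = 1*(-6 - 9) = 1*(-15) = -15)
(B + (18*(-33) + K(-1, -3)))*(k(10, -39) + 555) = (-15 + (18*(-33) + 3))*(4 + 555) = (-15 + (-594 + 3))*559 = (-15 - 591)*559 = -606*559 = -338754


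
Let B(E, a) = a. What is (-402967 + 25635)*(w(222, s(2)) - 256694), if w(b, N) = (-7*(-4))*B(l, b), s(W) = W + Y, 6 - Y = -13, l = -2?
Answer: 94513364696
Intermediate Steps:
Y = 19 (Y = 6 - 1*(-13) = 6 + 13 = 19)
s(W) = 19 + W (s(W) = W + 19 = 19 + W)
w(b, N) = 28*b (w(b, N) = (-7*(-4))*b = 28*b)
(-402967 + 25635)*(w(222, s(2)) - 256694) = (-402967 + 25635)*(28*222 - 256694) = -377332*(6216 - 256694) = -377332*(-250478) = 94513364696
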